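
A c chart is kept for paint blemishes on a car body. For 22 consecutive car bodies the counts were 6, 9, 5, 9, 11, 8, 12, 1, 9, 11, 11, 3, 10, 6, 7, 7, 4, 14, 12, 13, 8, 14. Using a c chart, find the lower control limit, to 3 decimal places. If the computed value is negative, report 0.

c̄ = (6 + 9 + 5 + 9 + 11 + 8 + 12 + 1 + 9 + 11 + 11 + 3 + 10 + 6 + 7 + 7 + 4 + 14 + 12 + 13 + 8 + 14) / 22 = 190 / 22 = 8.6364
LCL = c̄ − 3√c̄ = 8.6364 − 3 × 2.9388 = -0.1799 → 0 (cannot be negative)

0.000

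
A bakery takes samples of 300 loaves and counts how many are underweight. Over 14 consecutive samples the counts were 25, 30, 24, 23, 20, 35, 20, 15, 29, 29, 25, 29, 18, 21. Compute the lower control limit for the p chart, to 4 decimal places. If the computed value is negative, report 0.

p̄ = Σdᵢ / (k·n) = 343 / (14 × 300) = 0.08167
LCL = p̄ − 3·√(p̄(1−p̄)/n) = 0.08167 − 3 × 0.01581 = 0.03423

0.0342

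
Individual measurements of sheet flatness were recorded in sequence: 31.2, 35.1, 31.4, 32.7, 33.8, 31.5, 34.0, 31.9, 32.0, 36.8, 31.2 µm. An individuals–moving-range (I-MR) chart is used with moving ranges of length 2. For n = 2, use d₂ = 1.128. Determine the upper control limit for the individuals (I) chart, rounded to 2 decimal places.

40.16

X̄ = (31.2 + 35.1 + 31.4 + 32.7 + 33.8 + 31.5 + 34.0 + 31.9 + 32.0 + 36.8 + 31.2) / 11 = 32.8727
Moving ranges: 3.9, 3.7, 1.3, 1.1, 2.3, 2.5, 2.1, 0.1, 4.8, 5.6; M̄R̄ = 27.4000 / 10 = 2.7400
UCL = X̄ + 3·M̄R̄/d₂ = 32.8727 + 3 × 2.7400 / 1.128 = 40.1600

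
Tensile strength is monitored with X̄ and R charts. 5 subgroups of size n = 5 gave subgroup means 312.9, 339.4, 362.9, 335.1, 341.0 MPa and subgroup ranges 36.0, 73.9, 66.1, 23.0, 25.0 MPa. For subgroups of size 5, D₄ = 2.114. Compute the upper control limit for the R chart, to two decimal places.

94.71

R̄ = (36.0 + 73.9 + 66.1 + 23.0 + 25.0) / 5 = 224.0000 / 5 = 44.8000
UCL_R = D₄·R̄ = 2.114 × 44.8000 = 94.7072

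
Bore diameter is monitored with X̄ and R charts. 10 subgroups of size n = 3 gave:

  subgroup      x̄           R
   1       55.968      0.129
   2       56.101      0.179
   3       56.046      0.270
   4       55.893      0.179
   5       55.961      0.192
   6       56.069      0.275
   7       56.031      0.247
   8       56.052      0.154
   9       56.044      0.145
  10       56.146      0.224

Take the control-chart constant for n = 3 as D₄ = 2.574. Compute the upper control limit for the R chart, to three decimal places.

0.513

R̄ = (0.129 + 0.179 + 0.270 + 0.179 + 0.192 + 0.275 + 0.247 + 0.154 + 0.145 + 0.224) / 10 = 1.9940 / 10 = 0.1994
UCL_R = D₄·R̄ = 2.574 × 0.1994 = 0.5133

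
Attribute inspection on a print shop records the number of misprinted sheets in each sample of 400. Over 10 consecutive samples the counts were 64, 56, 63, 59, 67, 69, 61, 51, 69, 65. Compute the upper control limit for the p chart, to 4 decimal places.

0.2104

p̄ = Σdᵢ / (k·n) = 624 / (10 × 400) = 0.15600
UCL = p̄ + 3·√(p̄(1−p̄)/n) = 0.15600 + 3 × √(0.15600×0.84400/400) = 0.15600 + 3 × 0.01814 = 0.21043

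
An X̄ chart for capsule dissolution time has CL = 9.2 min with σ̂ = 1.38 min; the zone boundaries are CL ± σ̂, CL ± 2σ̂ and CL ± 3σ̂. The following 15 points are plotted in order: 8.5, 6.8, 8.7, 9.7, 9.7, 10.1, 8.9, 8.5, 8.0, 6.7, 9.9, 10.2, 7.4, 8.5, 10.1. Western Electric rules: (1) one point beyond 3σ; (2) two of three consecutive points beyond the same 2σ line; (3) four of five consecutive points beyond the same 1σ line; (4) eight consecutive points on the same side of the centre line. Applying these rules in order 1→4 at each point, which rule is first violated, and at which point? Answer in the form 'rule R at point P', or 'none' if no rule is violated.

Zone of each point (C = within 1σ̂, B = 1σ̂–2σ̂, A = 2σ̂–3σ̂, * = beyond 3σ̂; sign = side of CL): 1:-C, 2:-B, 3:-C, 4:+C, 5:+C, 6:+C, 7:-C, 8:-C, 9:-C, 10:-B, 11:+C, 12:+C, 13:-B, 14:-C, 15:+C
No rule fires across all 15 points.

none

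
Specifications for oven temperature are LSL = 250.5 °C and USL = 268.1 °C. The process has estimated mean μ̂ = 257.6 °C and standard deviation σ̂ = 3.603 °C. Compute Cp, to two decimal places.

0.81

Cp = (USL − LSL) / (6σ̂) = (268.1 − 250.5) / (6 × 3.603) = 17.6000 / 21.6180 = 0.8141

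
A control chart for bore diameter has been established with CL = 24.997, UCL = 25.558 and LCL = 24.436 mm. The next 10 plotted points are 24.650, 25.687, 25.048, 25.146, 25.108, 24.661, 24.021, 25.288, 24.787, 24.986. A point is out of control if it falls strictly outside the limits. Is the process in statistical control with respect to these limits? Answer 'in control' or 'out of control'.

out of control

Compare each point to [24.436, 25.558]: sample 2 = 25.687 > UCL; sample 7 = 24.021 < LCL.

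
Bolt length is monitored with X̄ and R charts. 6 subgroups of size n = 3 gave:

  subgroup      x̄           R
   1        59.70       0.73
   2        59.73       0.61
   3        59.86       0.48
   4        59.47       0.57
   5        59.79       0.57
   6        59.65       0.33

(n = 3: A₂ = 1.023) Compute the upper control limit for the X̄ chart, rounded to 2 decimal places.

60.26

X̄̄ = (59.70 + 59.73 + 59.86 + 59.47 + 59.79 + 59.65) / 6 = 358.2000 / 6 = 59.7000
R̄ = (0.73 + 0.61 + 0.48 + 0.57 + 0.57 + 0.33) / 6 = 3.2900 / 6 = 0.5483
UCL = X̄̄ + A₂·R̄ = 59.7000 + 1.023 × 0.5483 = 60.2609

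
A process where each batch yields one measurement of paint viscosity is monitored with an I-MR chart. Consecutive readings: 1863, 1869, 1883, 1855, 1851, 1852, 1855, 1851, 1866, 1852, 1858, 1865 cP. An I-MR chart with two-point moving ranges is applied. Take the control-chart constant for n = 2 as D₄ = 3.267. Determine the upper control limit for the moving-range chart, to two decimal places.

30.29

Moving ranges: 6, 14, 28, 4, 1, 3, 4, 15, 14, 6, 7; M̄R̄ = 102.0000 / 11 = 9.2727
UCL_MR = D₄·M̄R̄ = 3.267 × 9.2727 = 30.2940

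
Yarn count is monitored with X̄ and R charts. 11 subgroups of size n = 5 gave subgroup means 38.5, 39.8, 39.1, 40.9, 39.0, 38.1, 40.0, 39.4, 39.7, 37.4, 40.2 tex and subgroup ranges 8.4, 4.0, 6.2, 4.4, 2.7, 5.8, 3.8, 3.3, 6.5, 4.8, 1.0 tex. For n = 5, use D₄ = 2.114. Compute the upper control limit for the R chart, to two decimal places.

9.78

R̄ = (8.4 + 4.0 + 6.2 + 4.4 + 2.7 + 5.8 + 3.8 + 3.3 + 6.5 + 4.8 + 1.0) / 11 = 50.9000 / 11 = 4.6273
UCL_R = D₄·R̄ = 2.114 × 4.6273 = 9.7821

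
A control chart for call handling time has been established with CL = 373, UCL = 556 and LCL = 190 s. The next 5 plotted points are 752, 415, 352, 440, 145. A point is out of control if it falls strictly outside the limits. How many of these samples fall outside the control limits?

Compare each point to [190, 556]: sample 1 = 752 > UCL; sample 5 = 145 < LCL.

2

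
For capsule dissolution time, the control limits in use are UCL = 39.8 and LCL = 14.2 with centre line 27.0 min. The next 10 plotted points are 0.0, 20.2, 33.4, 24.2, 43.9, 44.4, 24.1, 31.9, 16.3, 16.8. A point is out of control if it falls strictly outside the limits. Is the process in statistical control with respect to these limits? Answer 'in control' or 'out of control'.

out of control

Compare each point to [14.2, 39.8]: sample 1 = 0.0 < LCL; sample 5 = 43.9 > UCL; sample 6 = 44.4 > UCL.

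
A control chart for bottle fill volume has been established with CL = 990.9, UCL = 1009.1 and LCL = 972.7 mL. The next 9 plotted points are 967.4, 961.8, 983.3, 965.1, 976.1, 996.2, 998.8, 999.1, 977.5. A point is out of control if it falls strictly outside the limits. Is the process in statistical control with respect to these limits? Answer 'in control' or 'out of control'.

out of control

Compare each point to [972.7, 1009.1]: sample 1 = 967.4 < LCL; sample 2 = 961.8 < LCL; sample 4 = 965.1 < LCL.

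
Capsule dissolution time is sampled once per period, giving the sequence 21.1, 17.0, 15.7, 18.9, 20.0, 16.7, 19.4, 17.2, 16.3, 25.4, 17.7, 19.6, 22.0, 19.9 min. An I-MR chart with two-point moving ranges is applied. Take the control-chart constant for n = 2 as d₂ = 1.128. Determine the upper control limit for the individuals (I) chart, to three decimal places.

X̄ = (21.1 + 17.0 + 15.7 + 18.9 + 20.0 + 16.7 + 19.4 + 17.2 + 16.3 + 25.4 + 17.7 + 19.6 + 22.0 + 19.9) / 14 = 19.0643
Moving ranges: 4.1, 1.3, 3.2, 1.1, 3.3, 2.7, 2.2, 0.9, 9.1, 7.7, 1.9, 2.4, 2.1; M̄R̄ = 42.0000 / 13 = 3.2308
UCL = X̄ + 3·M̄R̄/d₂ = 19.0643 + 3 × 3.2308 / 1.128 = 27.6568

27.657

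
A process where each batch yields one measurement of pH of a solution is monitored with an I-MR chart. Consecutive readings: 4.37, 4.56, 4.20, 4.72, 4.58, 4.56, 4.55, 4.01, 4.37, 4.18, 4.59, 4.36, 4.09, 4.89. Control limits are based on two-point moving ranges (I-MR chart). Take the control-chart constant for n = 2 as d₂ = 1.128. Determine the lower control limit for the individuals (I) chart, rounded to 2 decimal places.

3.60

X̄ = (4.37 + 4.56 + 4.20 + 4.72 + 4.58 + 4.56 + 4.55 + 4.01 + 4.37 + 4.18 + 4.59 + 4.36 + 4.09 + 4.89) / 14 = 4.4307
Moving ranges: 0.19, 0.36, 0.52, 0.14, 0.02, 0.01, 0.54, 0.36, 0.19, 0.41, 0.23, 0.27, 0.80; M̄R̄ = 4.0400 / 13 = 0.3108
LCL = X̄ − 3·M̄R̄/d₂ = 4.4307 − 3 × 0.3108 / 1.128 = 3.6042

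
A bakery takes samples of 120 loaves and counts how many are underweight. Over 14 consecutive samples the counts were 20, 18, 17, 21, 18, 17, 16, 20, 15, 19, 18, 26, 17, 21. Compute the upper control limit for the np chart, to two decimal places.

p̄ = Σdᵢ / (k·n) = 263 / (14 × 120) = 0.15655
UCL = np̄ + 3·√(np̄(1−p̄)) = 18.7857 + 3 × √(18.7857×0.84345) = 18.7857 + 3 × 3.9806 = 30.7274

30.73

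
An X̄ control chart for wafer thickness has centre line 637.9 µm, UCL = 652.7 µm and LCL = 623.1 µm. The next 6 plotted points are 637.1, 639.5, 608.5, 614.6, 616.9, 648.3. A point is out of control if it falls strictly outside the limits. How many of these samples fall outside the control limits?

Compare each point to [623.1, 652.7]: sample 3 = 608.5 < LCL; sample 4 = 614.6 < LCL; sample 5 = 616.9 < LCL.

3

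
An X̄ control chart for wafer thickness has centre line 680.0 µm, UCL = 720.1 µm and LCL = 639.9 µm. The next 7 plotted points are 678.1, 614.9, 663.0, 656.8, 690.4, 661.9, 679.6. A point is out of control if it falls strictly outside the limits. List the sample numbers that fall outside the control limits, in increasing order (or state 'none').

2

Compare each point to [639.9, 720.1]: sample 2 = 614.9 < LCL.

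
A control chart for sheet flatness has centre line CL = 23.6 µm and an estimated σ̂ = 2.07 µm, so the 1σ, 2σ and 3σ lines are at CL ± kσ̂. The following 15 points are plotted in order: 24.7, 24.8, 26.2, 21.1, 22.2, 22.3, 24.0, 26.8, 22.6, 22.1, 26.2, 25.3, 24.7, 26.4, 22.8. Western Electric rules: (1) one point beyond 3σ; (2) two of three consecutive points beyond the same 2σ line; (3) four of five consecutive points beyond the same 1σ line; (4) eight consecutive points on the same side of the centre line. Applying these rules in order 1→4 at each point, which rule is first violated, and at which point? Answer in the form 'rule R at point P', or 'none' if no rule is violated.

Zone of each point (C = within 1σ̂, B = 1σ̂–2σ̂, A = 2σ̂–3σ̂, * = beyond 3σ̂; sign = side of CL): 1:+C, 2:+C, 3:+B, 4:-B, 5:-C, 6:-C, 7:+C, 8:+B, 9:-C, 10:-C, 11:+B, 12:+C, 13:+C, 14:+B, 15:-C
No rule fires across all 15 points.

none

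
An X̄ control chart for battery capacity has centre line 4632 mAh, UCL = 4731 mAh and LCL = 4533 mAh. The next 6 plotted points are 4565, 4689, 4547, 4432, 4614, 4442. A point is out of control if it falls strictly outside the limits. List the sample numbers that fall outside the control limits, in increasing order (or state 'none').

Compare each point to [4533, 4731]: sample 4 = 4432 < LCL; sample 6 = 4442 < LCL.

4, 6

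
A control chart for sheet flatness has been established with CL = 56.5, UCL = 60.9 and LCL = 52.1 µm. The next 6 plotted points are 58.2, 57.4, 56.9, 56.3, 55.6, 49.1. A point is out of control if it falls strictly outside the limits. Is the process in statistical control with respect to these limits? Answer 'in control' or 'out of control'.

Compare each point to [52.1, 60.9]: sample 6 = 49.1 < LCL.

out of control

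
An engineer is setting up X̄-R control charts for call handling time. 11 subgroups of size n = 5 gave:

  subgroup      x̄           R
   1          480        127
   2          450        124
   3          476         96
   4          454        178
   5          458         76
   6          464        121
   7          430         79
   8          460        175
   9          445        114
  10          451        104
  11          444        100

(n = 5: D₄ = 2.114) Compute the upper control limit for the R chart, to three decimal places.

248.683

R̄ = (127 + 124 + 96 + 178 + 76 + 121 + 79 + 175 + 114 + 104 + 100) / 11 = 1294.0000 / 11 = 117.6364
UCL_R = D₄·R̄ = 2.114 × 117.6364 = 248.6833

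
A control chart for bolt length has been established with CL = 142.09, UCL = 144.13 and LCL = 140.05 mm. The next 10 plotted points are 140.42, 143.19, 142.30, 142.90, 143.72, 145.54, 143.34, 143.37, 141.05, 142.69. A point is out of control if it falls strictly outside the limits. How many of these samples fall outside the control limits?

Compare each point to [140.05, 144.13]: sample 6 = 145.54 > UCL.

1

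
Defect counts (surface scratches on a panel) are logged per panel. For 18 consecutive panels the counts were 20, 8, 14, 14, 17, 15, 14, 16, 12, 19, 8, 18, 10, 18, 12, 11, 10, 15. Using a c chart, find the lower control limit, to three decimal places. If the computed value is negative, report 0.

2.742

c̄ = (20 + 8 + 14 + 14 + 17 + 15 + 14 + 16 + 12 + 19 + 8 + 18 + 10 + 18 + 12 + 11 + 10 + 15) / 18 = 251 / 18 = 13.9444
LCL = c̄ − 3√c̄ = 13.9444 − 3 × 3.7342 = 2.7418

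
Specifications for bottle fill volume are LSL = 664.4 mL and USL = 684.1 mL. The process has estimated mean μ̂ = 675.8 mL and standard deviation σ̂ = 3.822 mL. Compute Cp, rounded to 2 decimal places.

0.86

Cp = (USL − LSL) / (6σ̂) = (684.1 − 664.4) / (6 × 3.822) = 19.7000 / 22.9320 = 0.8591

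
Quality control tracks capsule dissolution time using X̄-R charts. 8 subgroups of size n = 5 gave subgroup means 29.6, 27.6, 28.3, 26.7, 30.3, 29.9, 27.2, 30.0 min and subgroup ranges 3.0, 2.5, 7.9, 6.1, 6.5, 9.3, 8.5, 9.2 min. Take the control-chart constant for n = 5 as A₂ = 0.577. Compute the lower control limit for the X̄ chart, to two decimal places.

24.88

X̄̄ = (29.6 + 27.6 + 28.3 + 26.7 + 30.3 + 29.9 + 27.2 + 30.0) / 8 = 229.6000 / 8 = 28.7000
R̄ = (3.0 + 2.5 + 7.9 + 6.1 + 6.5 + 9.3 + 8.5 + 9.2) / 8 = 53.0000 / 8 = 6.6250
LCL = X̄̄ − A₂·R̄ = 28.7000 − 0.577 × 6.6250 = 24.8774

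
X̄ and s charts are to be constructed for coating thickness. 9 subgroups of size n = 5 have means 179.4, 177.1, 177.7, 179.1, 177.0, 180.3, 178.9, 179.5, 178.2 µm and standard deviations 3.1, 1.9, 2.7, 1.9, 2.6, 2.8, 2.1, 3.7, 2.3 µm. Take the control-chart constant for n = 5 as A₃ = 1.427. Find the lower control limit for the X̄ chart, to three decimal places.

174.915

X̄̄ = (179.4 + 177.1 + 177.7 + 179.1 + 177.0 + 180.3 + 178.9 + 179.5 + 178.2) / 9 = 178.5778
s̄ = (3.1 + 1.9 + 2.7 + 1.9 + 2.6 + 2.8 + 2.1 + 3.7 + 2.3) / 9 = 2.5667
LCL = X̄̄ − A₃·s̄ = 178.5778 − 1.427 × 2.5667 = 174.9151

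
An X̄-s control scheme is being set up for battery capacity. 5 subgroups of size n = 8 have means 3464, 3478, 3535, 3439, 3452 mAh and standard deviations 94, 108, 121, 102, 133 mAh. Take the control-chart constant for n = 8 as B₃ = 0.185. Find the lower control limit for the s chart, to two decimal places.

s̄ = (94 + 108 + 121 + 102 + 133) / 5 = 111.6000
LCL_s = B₃·s̄ = 0.185 × 111.6000 = 20.6460

20.65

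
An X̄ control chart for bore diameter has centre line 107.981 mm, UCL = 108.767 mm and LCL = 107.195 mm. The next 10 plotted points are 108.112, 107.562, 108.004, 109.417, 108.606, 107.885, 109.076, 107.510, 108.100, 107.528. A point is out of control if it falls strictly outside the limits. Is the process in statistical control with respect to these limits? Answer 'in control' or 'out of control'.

out of control

Compare each point to [107.195, 108.767]: sample 4 = 109.417 > UCL; sample 7 = 109.076 > UCL.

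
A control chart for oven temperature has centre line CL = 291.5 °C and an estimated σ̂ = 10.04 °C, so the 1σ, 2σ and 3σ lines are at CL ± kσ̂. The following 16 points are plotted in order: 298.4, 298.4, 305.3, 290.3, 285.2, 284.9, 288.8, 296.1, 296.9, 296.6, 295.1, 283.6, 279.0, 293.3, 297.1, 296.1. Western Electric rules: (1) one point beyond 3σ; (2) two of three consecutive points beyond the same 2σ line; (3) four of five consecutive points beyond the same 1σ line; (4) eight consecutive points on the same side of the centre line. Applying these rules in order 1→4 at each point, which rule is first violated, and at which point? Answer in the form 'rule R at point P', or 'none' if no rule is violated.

none

Zone of each point (C = within 1σ̂, B = 1σ̂–2σ̂, A = 2σ̂–3σ̂, * = beyond 3σ̂; sign = side of CL): 1:+C, 2:+C, 3:+B, 4:-C, 5:-C, 6:-C, 7:-C, 8:+C, 9:+C, 10:+C, 11:+C, 12:-C, 13:-B, 14:+C, 15:+C, 16:+C
No rule fires across all 16 points.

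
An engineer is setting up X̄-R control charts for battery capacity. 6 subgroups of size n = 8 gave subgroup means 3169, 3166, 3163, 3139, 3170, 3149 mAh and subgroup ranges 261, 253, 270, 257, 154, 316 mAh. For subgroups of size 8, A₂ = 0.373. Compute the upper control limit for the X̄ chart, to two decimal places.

3253.27

X̄̄ = (3169 + 3166 + 3163 + 3139 + 3170 + 3149) / 6 = 18956.0000 / 6 = 3159.3333
R̄ = (261 + 253 + 270 + 257 + 154 + 316) / 6 = 1511.0000 / 6 = 251.8333
UCL = X̄̄ + A₂·R̄ = 3159.3333 + 0.373 × 251.8333 = 3253.2672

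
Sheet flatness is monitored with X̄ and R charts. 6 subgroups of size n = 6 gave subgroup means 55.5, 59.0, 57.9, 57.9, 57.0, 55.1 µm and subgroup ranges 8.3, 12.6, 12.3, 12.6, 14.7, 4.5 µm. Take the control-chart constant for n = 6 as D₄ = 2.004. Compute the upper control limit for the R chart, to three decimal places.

21.710

R̄ = (8.3 + 12.6 + 12.3 + 12.6 + 14.7 + 4.5) / 6 = 65.0000 / 6 = 10.8333
UCL_R = D₄·R̄ = 2.004 × 10.8333 = 21.7100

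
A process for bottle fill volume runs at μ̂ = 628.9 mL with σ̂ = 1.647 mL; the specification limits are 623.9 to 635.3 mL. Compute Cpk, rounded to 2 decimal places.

1.01

Cpu = (USL − μ̂) / (3σ̂) = (635.3 − 628.9) / (3 × 1.647) = 1.2953; Cpl = (μ̂ − LSL) / (3σ̂) = (628.9 − 623.9) / (3 × 1.647) = 1.0119; Cpk = min(Cpu, Cpl) = 1.0119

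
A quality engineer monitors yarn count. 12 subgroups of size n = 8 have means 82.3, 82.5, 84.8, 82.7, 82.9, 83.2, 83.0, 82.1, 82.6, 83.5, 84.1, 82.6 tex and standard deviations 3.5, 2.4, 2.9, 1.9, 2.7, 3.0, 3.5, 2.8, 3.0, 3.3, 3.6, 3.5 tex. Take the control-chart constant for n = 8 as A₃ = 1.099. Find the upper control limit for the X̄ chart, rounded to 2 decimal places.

86.33

X̄̄ = (82.3 + 82.5 + 84.8 + 82.7 + 82.9 + 83.2 + 83.0 + 82.1 + 82.6 + 83.5 + 84.1 + 82.6) / 12 = 83.0250
s̄ = (3.5 + 2.4 + 2.9 + 1.9 + 2.7 + 3.0 + 3.5 + 2.8 + 3.0 + 3.3 + 3.6 + 3.5) / 12 = 3.0083
UCL = X̄̄ + A₃·s̄ = 83.0250 + 1.099 × 3.0083 = 86.3312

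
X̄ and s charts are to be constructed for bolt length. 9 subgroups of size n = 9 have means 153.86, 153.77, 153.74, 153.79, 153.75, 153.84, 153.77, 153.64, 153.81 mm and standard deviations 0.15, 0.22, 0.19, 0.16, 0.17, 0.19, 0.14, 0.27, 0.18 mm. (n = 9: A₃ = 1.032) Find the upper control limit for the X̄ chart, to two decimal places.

X̄̄ = (153.86 + 153.77 + 153.74 + 153.79 + 153.75 + 153.84 + 153.77 + 153.64 + 153.81) / 9 = 153.7744
s̄ = (0.15 + 0.22 + 0.19 + 0.16 + 0.17 + 0.19 + 0.14 + 0.27 + 0.18) / 9 = 0.1856
UCL = X̄̄ + A₃·s̄ = 153.7744 + 1.032 × 0.1856 = 153.9659

153.97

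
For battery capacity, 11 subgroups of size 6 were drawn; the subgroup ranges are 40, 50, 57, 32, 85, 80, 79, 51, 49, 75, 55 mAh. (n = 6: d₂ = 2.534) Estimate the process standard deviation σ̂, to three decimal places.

23.427

R̄ = (40 + 50 + 57 + 32 + 85 + 80 + 79 + 51 + 49 + 75 + 55) / 11 = 59.3636
σ̂ = R̄ / d₂ = 59.3636 / 2.534 = 23.4268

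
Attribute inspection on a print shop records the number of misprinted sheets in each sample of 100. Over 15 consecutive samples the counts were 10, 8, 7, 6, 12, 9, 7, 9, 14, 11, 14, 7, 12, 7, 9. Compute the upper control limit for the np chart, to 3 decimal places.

18.249

p̄ = Σdᵢ / (k·n) = 142 / (15 × 100) = 0.09467
UCL = np̄ + 3·√(np̄(1−p̄)) = 9.4667 + 3 × √(9.4667×0.90533) = 9.4667 + 3 × 2.9275 = 18.2493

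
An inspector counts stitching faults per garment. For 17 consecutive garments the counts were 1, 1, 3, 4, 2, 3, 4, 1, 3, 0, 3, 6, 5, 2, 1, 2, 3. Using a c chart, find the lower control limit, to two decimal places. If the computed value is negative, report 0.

0.00

c̄ = (1 + 1 + 3 + 4 + 2 + 3 + 4 + 1 + 3 + 0 + 3 + 6 + 5 + 2 + 1 + 2 + 3) / 17 = 44 / 17 = 2.5882
LCL = c̄ − 3√c̄ = 2.5882 − 3 × 1.6088 = -2.2382 → 0 (cannot be negative)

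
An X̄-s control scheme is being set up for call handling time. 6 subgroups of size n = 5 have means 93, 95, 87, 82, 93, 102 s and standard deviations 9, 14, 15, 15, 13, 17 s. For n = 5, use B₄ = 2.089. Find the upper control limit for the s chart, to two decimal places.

s̄ = (9 + 14 + 15 + 15 + 13 + 17) / 6 = 13.8333
UCL_s = B₄·s̄ = 2.089 × 13.8333 = 28.8978

28.90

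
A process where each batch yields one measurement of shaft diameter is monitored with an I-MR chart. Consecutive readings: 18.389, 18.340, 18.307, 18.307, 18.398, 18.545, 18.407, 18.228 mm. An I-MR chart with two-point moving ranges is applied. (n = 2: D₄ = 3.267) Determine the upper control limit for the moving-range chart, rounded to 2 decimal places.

Moving ranges: 0.049, 0.033, 0.000, 0.091, 0.147, 0.138, 0.179; M̄R̄ = 0.6370 / 7 = 0.0910
UCL_MR = D₄·M̄R̄ = 3.267 × 0.0910 = 0.2973

0.30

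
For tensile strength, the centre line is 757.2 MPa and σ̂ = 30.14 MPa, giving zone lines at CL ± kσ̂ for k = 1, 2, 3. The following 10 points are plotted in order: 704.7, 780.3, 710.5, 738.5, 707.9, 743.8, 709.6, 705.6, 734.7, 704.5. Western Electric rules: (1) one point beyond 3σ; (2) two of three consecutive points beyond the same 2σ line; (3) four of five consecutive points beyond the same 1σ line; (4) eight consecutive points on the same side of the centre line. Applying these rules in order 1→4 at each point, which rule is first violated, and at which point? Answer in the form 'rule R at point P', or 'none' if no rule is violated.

Zone of each point (C = within 1σ̂, B = 1σ̂–2σ̂, A = 2σ̂–3σ̂, * = beyond 3σ̂; sign = side of CL): 1:-B, 2:+C, 3:-B, 4:-C, 5:-B, 6:-C, 7:-B, 8:-B, 9:-C, 10:-B
Rule 4 (eight consecutive points on the same side of the centre line) is satisfied at point 10.

rule 4 at point 10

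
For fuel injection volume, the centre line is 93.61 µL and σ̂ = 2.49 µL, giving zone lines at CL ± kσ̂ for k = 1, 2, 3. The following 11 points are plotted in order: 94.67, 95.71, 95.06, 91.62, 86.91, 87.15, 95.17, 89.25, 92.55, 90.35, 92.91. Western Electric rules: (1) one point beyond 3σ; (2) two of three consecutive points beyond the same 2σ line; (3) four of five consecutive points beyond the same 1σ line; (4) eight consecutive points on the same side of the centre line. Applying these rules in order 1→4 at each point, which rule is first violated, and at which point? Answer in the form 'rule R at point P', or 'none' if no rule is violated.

rule 2 at point 6

Zone of each point (C = within 1σ̂, B = 1σ̂–2σ̂, A = 2σ̂–3σ̂, * = beyond 3σ̂; sign = side of CL): 1:+C, 2:+C, 3:+C, 4:-C, 5:-A, 6:-A, 7:+C, 8:-B, 9:-C, 10:-B, 11:-C
Rule 2 (two of three consecutive points beyond the same 2σ limit) is satisfied at point 6.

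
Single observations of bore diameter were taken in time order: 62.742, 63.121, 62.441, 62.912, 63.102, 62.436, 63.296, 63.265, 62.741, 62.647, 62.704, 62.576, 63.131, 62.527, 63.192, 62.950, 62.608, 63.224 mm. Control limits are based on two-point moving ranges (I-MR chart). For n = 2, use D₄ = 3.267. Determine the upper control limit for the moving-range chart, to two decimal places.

1.37

Moving ranges: 0.379, 0.680, 0.471, 0.190, 0.666, 0.860, 0.031, 0.524, 0.094, 0.057, 0.128, 0.555, 0.604, 0.665, 0.242, 0.342, 0.616; M̄R̄ = 7.1040 / 17 = 0.4179
UCL_MR = D₄·M̄R̄ = 3.267 × 0.4179 = 1.3652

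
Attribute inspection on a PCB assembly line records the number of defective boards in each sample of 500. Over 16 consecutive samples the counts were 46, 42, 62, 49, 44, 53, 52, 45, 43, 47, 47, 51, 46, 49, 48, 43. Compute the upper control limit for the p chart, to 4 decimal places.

p̄ = Σdᵢ / (k·n) = 767 / (16 × 500) = 0.09588
UCL = p̄ + 3·√(p̄(1−p̄)/n) = 0.09588 + 3 × √(0.09588×0.90412/500) = 0.09588 + 3 × 0.01317 = 0.13538

0.1354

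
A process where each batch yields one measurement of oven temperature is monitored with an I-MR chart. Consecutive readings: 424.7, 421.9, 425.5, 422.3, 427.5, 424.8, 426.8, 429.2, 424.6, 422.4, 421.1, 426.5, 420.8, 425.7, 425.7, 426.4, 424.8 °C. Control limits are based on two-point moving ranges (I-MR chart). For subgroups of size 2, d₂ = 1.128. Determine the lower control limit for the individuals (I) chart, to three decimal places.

X̄ = (424.7 + 421.9 + 425.5 + 422.3 + 427.5 + 424.8 + 426.8 + 429.2 + 424.6 + 422.4 + 421.1 + 426.5 + 420.8 + 425.7 + 425.7 + 426.4 + 424.8) / 17 = 424.7471
Moving ranges: 2.8, 3.6, 3.2, 5.2, 2.7, 2.0, 2.4, 4.6, 2.2, 1.3, 5.4, 5.7, 4.9, 0.0, 0.7, 1.6; M̄R̄ = 48.3000 / 16 = 3.0188
LCL = X̄ − 3·M̄R̄/d₂ = 424.7471 − 3 × 3.0188 / 1.128 = 416.7185

416.718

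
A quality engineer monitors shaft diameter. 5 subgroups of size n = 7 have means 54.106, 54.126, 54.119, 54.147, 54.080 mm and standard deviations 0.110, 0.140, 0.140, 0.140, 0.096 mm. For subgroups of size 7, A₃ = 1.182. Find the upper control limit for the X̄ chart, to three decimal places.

X̄̄ = (54.106 + 54.126 + 54.119 + 54.147 + 54.080) / 5 = 54.1156
s̄ = (0.110 + 0.140 + 0.140 + 0.140 + 0.096) / 5 = 0.1252
UCL = X̄̄ + A₃·s̄ = 54.1156 + 1.182 × 0.1252 = 54.2636

54.264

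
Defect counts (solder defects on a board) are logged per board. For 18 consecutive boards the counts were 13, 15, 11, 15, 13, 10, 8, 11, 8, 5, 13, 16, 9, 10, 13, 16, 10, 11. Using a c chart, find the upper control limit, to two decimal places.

21.67

c̄ = (13 + 15 + 11 + 15 + 13 + 10 + 8 + 11 + 8 + 5 + 13 + 16 + 9 + 10 + 13 + 16 + 10 + 11) / 18 = 207 / 18 = 11.5000
UCL = c̄ + 3√c̄ = 11.5000 + 3 × √11.5000 = 11.5000 + 3 × 3.3912 = 21.6735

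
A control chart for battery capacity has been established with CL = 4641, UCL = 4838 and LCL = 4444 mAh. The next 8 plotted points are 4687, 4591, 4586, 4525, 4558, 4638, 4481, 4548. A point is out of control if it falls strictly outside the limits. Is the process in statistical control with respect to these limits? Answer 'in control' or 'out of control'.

in control

All 8 points lie within [4444, 4838].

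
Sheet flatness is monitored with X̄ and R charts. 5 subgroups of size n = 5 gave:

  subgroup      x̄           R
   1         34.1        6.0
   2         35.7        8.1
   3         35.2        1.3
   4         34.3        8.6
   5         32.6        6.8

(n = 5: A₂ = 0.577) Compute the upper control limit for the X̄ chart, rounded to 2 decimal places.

X̄̄ = (34.1 + 35.7 + 35.2 + 34.3 + 32.6) / 5 = 171.9000 / 5 = 34.3800
R̄ = (6.0 + 8.1 + 1.3 + 8.6 + 6.8) / 5 = 30.8000 / 5 = 6.1600
UCL = X̄̄ + A₂·R̄ = 34.3800 + 0.577 × 6.1600 = 37.9343

37.93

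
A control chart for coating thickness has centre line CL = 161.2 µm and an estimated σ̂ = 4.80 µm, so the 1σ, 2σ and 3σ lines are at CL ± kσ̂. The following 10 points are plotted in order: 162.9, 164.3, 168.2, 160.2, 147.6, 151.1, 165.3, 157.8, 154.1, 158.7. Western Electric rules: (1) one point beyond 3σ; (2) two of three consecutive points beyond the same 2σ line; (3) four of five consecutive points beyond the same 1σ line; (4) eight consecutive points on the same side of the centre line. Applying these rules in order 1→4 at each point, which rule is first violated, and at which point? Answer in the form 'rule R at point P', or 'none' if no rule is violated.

rule 2 at point 6

Zone of each point (C = within 1σ̂, B = 1σ̂–2σ̂, A = 2σ̂–3σ̂, * = beyond 3σ̂; sign = side of CL): 1:+C, 2:+C, 3:+B, 4:-C, 5:-A, 6:-A, 7:+C, 8:-C, 9:-B, 10:-C
Rule 2 (two of three consecutive points beyond the same 2σ limit) is satisfied at point 6.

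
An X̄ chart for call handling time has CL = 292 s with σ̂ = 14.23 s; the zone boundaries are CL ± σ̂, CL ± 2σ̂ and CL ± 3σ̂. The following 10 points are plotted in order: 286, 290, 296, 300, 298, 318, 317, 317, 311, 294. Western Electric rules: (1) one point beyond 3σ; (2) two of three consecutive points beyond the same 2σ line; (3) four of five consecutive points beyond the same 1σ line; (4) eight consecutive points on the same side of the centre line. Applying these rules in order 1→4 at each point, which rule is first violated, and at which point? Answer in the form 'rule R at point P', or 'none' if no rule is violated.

Zone of each point (C = within 1σ̂, B = 1σ̂–2σ̂, A = 2σ̂–3σ̂, * = beyond 3σ̂; sign = side of CL): 1:-C, 2:-C, 3:+C, 4:+C, 5:+C, 6:+B, 7:+B, 8:+B, 9:+B, 10:+C
Rule 3 (four of five consecutive points beyond the same 1σ limit) is satisfied at point 9.

rule 3 at point 9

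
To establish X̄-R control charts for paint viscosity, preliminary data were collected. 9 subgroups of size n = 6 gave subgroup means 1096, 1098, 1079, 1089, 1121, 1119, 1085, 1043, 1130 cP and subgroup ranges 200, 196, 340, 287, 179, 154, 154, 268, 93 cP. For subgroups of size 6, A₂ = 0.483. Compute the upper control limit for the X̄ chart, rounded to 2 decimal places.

X̄̄ = (1096 + 1098 + 1079 + 1089 + 1121 + 1119 + 1085 + 1043 + 1130) / 9 = 9860.0000 / 9 = 1095.5556
R̄ = (200 + 196 + 340 + 287 + 179 + 154 + 154 + 268 + 93) / 9 = 1871.0000 / 9 = 207.8889
UCL = X̄̄ + A₂·R̄ = 1095.5556 + 0.483 × 207.8889 = 1195.9659

1195.97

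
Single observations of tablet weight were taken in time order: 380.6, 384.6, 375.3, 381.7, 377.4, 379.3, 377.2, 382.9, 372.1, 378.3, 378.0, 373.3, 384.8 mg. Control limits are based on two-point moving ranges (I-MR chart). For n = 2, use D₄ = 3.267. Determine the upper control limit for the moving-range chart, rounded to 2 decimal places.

18.30

Moving ranges: 4.0, 9.3, 6.4, 4.3, 1.9, 2.1, 5.7, 10.8, 6.2, 0.3, 4.7, 11.5; M̄R̄ = 67.2000 / 12 = 5.6000
UCL_MR = D₄·M̄R̄ = 3.267 × 5.6000 = 18.2952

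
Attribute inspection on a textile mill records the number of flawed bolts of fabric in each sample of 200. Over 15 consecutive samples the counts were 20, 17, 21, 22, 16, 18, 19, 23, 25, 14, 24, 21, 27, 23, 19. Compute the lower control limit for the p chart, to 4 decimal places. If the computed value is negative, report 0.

p̄ = Σdᵢ / (k·n) = 309 / (15 × 200) = 0.10300
LCL = p̄ − 3·√(p̄(1−p̄)/n) = 0.10300 − 3 × 0.02149 = 0.03852

0.0385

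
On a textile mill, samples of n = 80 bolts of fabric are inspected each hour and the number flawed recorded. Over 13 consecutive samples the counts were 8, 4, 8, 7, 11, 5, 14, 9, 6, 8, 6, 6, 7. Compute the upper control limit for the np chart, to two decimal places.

15.49

p̄ = Σdᵢ / (k·n) = 99 / (13 × 80) = 0.09519
UCL = np̄ + 3·√(np̄(1−p̄)) = 7.6154 + 3 × √(7.6154×0.90481) = 7.6154 + 3 × 2.6250 = 15.4903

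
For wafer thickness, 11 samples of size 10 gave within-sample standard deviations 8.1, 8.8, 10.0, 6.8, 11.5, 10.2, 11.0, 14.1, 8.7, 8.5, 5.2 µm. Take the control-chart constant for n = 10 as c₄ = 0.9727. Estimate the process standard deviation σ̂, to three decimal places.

s̄ = (8.1 + 8.8 + 10.0 + 6.8 + 11.5 + 10.2 + 11.0 + 14.1 + 8.7 + 8.5 + 5.2) / 11 = 9.3545
σ̂ = s̄ / c₄ = 9.3545 / 0.9727 = 9.6171

9.617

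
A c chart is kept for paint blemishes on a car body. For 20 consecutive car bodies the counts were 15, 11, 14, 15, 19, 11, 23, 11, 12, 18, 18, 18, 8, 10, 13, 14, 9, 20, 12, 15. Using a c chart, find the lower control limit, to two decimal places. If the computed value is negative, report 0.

2.96

c̄ = (15 + 11 + 14 + 15 + 19 + 11 + 23 + 11 + 12 + 18 + 18 + 18 + 8 + 10 + 13 + 14 + 9 + 20 + 12 + 15) / 20 = 286 / 20 = 14.3000
LCL = c̄ − 3√c̄ = 14.3000 − 3 × 3.7815 = 2.9554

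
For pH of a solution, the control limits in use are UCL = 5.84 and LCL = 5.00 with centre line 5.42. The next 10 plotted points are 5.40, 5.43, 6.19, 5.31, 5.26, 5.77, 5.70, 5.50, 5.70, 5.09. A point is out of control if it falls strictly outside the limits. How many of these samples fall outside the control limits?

1

Compare each point to [5.00, 5.84]: sample 3 = 6.19 > UCL.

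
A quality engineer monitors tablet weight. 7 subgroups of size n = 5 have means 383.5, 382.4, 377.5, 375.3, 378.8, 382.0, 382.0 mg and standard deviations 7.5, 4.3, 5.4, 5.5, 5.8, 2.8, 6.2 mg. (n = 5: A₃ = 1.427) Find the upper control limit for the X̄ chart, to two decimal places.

387.86

X̄̄ = (383.5 + 382.4 + 377.5 + 375.3 + 378.8 + 382.0 + 382.0) / 7 = 380.2143
s̄ = (7.5 + 4.3 + 5.4 + 5.5 + 5.8 + 2.8 + 6.2) / 7 = 5.3571
UCL = X̄̄ + A₃·s̄ = 380.2143 + 1.427 × 5.3571 = 387.8589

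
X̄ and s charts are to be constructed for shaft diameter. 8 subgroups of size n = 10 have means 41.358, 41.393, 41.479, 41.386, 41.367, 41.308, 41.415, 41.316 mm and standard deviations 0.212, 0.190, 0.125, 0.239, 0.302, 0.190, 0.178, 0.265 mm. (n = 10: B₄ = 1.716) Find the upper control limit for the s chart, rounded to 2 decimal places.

s̄ = (0.212 + 0.190 + 0.125 + 0.239 + 0.302 + 0.190 + 0.178 + 0.265) / 8 = 0.2126
UCL_s = B₄·s̄ = 1.716 × 0.2126 = 0.3649

0.36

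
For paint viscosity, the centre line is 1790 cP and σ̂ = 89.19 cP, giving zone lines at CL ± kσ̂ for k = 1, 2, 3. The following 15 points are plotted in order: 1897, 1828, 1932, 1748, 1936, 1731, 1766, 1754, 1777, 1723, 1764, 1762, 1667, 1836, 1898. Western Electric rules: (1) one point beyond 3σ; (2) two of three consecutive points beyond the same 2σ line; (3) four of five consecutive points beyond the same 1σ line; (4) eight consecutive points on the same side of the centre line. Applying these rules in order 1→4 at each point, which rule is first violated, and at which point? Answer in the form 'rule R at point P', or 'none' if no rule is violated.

Zone of each point (C = within 1σ̂, B = 1σ̂–2σ̂, A = 2σ̂–3σ̂, * = beyond 3σ̂; sign = side of CL): 1:+B, 2:+C, 3:+B, 4:-C, 5:+B, 6:-C, 7:-C, 8:-C, 9:-C, 10:-C, 11:-C, 12:-C, 13:-B, 14:+C, 15:+B
Rule 4 (eight consecutive points on the same side of the centre line) is satisfied at point 13.

rule 4 at point 13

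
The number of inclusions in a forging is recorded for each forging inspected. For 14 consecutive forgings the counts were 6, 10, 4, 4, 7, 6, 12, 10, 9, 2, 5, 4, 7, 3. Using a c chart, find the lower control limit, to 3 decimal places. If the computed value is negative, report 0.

0.000

c̄ = (6 + 10 + 4 + 4 + 7 + 6 + 12 + 10 + 9 + 2 + 5 + 4 + 7 + 3) / 14 = 89 / 14 = 6.3571
LCL = c̄ − 3√c̄ = 6.3571 − 3 × 2.5213 = -1.2069 → 0 (cannot be negative)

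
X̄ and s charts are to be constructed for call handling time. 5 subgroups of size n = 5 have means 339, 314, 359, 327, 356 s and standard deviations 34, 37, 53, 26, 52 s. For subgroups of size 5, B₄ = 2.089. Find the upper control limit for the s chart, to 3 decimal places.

s̄ = (34 + 37 + 53 + 26 + 52) / 5 = 40.4000
UCL_s = B₄·s̄ = 2.089 × 40.4000 = 84.3956

84.396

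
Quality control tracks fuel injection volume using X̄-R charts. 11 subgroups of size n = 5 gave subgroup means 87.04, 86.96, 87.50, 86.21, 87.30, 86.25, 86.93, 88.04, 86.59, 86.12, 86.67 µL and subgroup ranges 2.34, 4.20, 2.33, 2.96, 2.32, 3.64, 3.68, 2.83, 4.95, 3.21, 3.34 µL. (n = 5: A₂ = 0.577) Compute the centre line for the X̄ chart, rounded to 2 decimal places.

86.87

X̄̄ = (87.04 + 86.96 + 87.50 + 86.21 + 87.30 + 86.25 + 86.93 + 88.04 + 86.59 + 86.12 + 86.67) / 11 = 955.6100 / 11 = 86.8736
CL = X̄̄ = 86.8736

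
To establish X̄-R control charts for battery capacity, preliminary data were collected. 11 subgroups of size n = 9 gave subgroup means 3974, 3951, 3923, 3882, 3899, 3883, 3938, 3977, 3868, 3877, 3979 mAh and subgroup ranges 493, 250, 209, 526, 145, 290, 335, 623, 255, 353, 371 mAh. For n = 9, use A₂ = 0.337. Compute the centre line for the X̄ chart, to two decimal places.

X̄̄ = (3974 + 3951 + 3923 + 3882 + 3899 + 3883 + 3938 + 3977 + 3868 + 3877 + 3979) / 11 = 43151.0000 / 11 = 3922.8182
CL = X̄̄ = 3922.8182

3922.82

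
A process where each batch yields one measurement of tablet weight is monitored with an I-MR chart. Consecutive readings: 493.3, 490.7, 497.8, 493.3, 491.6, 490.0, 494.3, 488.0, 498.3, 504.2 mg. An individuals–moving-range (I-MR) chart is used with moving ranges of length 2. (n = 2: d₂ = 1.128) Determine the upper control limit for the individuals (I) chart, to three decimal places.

X̄ = (493.3 + 490.7 + 497.8 + 493.3 + 491.6 + 490.0 + 494.3 + 488.0 + 498.3 + 504.2) / 10 = 494.1500
Moving ranges: 2.6, 7.1, 4.5, 1.7, 1.6, 4.3, 6.3, 10.3, 5.9; M̄R̄ = 44.3000 / 9 = 4.9222
UCL = X̄ + 3·M̄R̄/d₂ = 494.1500 + 3 × 4.9222 / 1.128 = 507.2410

507.241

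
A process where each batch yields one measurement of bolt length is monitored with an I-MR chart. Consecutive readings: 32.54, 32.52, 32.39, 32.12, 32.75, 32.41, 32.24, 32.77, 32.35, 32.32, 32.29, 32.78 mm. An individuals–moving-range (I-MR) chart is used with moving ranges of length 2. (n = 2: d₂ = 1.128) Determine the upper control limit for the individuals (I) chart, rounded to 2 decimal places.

33.20

X̄ = (32.54 + 32.52 + 32.39 + 32.12 + 32.75 + 32.41 + 32.24 + 32.77 + 32.35 + 32.32 + 32.29 + 32.78) / 12 = 32.4567
Moving ranges: 0.02, 0.13, 0.27, 0.63, 0.34, 0.17, 0.53, 0.42, 0.03, 0.03, 0.49; M̄R̄ = 3.0600 / 11 = 0.2782
UCL = X̄ + 3·M̄R̄/d₂ = 32.4567 + 3 × 0.2782 / 1.128 = 33.1965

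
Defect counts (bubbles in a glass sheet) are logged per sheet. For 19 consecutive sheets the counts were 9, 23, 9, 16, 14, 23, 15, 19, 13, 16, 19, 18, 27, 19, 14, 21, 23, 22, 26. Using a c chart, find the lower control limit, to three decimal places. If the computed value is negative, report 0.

c̄ = (9 + 23 + 9 + 16 + 14 + 23 + 15 + 19 + 13 + 16 + 19 + 18 + 27 + 19 + 14 + 21 + 23 + 22 + 26) / 19 = 346 / 19 = 18.2105
LCL = c̄ − 3√c̄ = 18.2105 − 3 × 4.2674 = 5.4084

5.408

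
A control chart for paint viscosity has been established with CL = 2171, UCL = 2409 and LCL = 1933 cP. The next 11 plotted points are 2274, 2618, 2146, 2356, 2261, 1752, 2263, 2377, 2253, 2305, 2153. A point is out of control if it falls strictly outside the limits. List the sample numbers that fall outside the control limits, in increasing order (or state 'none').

Compare each point to [1933, 2409]: sample 2 = 2618 > UCL; sample 6 = 1752 < LCL.

2, 6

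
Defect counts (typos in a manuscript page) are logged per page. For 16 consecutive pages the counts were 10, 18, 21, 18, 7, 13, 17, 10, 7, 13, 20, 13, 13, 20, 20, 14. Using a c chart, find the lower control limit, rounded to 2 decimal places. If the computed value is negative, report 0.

3.15

c̄ = (10 + 18 + 21 + 18 + 7 + 13 + 17 + 10 + 7 + 13 + 20 + 13 + 13 + 20 + 20 + 14) / 16 = 234 / 16 = 14.6250
LCL = c̄ − 3√c̄ = 14.6250 − 3 × 3.8243 = 3.1522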